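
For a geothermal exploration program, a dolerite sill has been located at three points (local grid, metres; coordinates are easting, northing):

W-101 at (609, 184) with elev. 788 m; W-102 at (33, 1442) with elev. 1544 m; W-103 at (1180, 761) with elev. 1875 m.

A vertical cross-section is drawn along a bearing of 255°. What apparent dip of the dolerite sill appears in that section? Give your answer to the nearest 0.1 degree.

Two edge vectors: W-101→W-102 = (-576, 1258, 756), W-101→W-103 = (571, 577, 1087).
Normal n = (W-101→W-102) × (W-101→W-103) = (931234, 1057788, -1050670).
So ∂z/∂easting = −n_x/n_z = 0.88632 and ∂z/∂northing = −n_y/n_z = 1.00677.
Unit vector along 255° is (sin 255°, cos 255°) = (-0.9659, -0.2588).
Slope in that direction = a·(-0.9659) + b·(-0.2588) = −1.11670.
Apparent dip = arctan|1.11670| = 48.2° (true dip is 53.3°, so apparent ≤ true as expected).

48.2°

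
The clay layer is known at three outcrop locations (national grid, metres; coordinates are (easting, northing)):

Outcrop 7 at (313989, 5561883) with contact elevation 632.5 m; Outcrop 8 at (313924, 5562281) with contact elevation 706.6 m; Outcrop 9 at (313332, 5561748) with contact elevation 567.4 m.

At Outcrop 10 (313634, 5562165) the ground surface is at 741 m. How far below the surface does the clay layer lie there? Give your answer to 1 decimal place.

Two edge vectors: Outcrop 7→Outcrop 8 = (-65, 398, 74.1), Outcrop 7→Outcrop 9 = (-657, -135, -65.1).
Normal n = (Outcrop 7→Outcrop 8) × (Outcrop 7→Outcrop 9) = (-15906.3, -52915.2, 270261).
So ∂z/∂E = −n_x/n_z = 0.058855329 and ∂z/∂N = −n_y/n_z = 0.195792956.
Intercept c from Outcrop 7: 632.5 − 18479.93 − 1088977.51 = −1106824.94.
At (313634, 5562165): z_contact = 18459.03 + 1089032.73 − 1106824.94 = 666.82 m.
Depth below ground = 741 − 666.82 = 74.2 m.

74.2 m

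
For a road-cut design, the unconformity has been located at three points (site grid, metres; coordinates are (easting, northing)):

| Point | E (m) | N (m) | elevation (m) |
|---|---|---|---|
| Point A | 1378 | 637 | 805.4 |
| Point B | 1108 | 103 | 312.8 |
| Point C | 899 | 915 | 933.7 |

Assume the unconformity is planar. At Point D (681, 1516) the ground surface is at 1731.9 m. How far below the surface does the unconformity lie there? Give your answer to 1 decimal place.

351.7 m

Two edge vectors: Point A→Point B = (-270, -534, -492.6), Point A→Point C = (-479, 278, 128.3).
Normal n = (Point A→Point B) × (Point A→Point C) = (68430.6, 270596.4, -330846).
So ∂z/∂E = −n_x/n_z = 0.206835 and ∂z/∂N = −n_y/n_z = 0.817892.
Intercept c from Point A: 805.4 − 285.02 − 521.00 = −0.62.
At (681, 1516): z_contact = 140.85 + 1239.92 − 0.62 = 1380.16 m.
Depth below ground = 1731.9 − 1380.16 = 351.7 m.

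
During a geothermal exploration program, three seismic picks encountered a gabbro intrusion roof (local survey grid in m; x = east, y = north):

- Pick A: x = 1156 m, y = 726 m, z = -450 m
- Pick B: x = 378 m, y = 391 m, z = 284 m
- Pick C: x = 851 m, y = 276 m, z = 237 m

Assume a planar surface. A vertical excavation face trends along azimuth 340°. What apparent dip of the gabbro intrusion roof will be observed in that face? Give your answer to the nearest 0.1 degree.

Two edge vectors: Pick A→Pick B = (-778, -335, 734), Pick A→Pick C = (-305, -450, 687).
Normal n = (Pick A→Pick B) × (Pick A→Pick C) = (100155, 310616, 247925).
So ∂z/∂x = −n_x/n_z = −0.40397 and ∂z/∂y = −n_y/n_z = −1.25286.
Unit vector along 340° is (sin 340°, cos 340°) = (-0.3420, 0.9397).
Slope in that direction = a·(-0.3420) + b·(0.9397) = −1.03914.
Apparent dip = arctan|1.03914| = 46.1° (true dip is 52.8°, so apparent ≤ true as expected).

46.1°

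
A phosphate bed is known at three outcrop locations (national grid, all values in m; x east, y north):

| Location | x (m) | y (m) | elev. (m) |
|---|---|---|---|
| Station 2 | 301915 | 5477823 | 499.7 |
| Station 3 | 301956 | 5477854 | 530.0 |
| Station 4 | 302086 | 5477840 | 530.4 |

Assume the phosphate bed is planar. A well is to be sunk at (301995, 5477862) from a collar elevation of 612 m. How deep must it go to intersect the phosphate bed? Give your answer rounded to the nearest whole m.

Two edge vectors: Station 2→Station 3 = (41, 31, 30.3), Station 2→Station 4 = (171, 17, 30.7).
Normal n = (Station 2→Station 3) × (Station 2→Station 4) = (436.6, 3922.6, -4604).
So ∂z/∂x = −n_x/n_z = 0.09483058 and ∂z/∂y = −n_y/n_z = 0.85199826.
Intercept c from Station 2: 499.7 − 28630.78 − 4667095.68 = −4695226.75.
At (301995, 5477862): z_contact = 28638.4 + 4667128.9 − 4695226.75 = 540.5 m.
Depth below ground = 612 − 540.5 = 71 m.

71 m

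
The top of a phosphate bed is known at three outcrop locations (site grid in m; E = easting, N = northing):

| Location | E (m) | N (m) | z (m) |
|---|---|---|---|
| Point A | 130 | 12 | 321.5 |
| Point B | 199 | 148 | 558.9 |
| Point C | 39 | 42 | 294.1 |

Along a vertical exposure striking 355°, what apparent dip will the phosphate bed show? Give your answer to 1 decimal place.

Let the plane be z = a·E + b·N + c.
Point B−Point A: 69a + 136b = 237.4;  Point C−Point A: −91a + 30b = −27.4.
Solving gives a = 0.75096, b = 1.36459.
Unit vector along 355° is (sin 355°, cos 355°) = (-0.0872, 0.9962).
Slope in that direction = a·(-0.0872) + b·(0.9962) = 1.29394.
Apparent dip = arctan|1.29394| = 52.3° (true dip is 57.3°, so apparent ≤ true as expected).

52.3°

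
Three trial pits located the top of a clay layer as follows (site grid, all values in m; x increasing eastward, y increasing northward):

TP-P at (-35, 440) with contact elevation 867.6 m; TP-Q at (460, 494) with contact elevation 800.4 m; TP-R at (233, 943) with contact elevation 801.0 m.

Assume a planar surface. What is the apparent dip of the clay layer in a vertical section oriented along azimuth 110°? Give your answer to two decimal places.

Let the plane be z = a·x + b·y + c.
TP-Q−TP-P: 495a + 54b = −67.2;  TP-R−TP-P: 268a + 503b = −66.6.
Solving gives a = −0.12880, b = −0.06378.
Unit vector along 110° is (sin 110°, cos 110°) = (0.9397, -0.3420).
Slope in that direction = a·(0.9397) + b·(-0.3420) = −0.09922.
Apparent dip = arctan|0.09922| = 5.67° (true dip is 8.2°, so apparent ≤ true as expected).

5.67°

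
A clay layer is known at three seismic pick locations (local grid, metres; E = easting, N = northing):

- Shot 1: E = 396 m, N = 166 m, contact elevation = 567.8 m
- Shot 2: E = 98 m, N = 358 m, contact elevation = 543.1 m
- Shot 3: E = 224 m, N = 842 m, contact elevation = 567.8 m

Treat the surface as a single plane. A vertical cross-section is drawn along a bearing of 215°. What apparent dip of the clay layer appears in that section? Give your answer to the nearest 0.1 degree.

4.4°

Let the plane be z = a·E + b·N + c.
Shot 2−Shot 1: −298a + 192b = −24.7;  Shot 3−Shot 1: −172a + 676b = 0.
Solving gives a = 0.09914, b = 0.02522.
Unit vector along 215° is (sin 215°, cos 215°) = (-0.5736, -0.8192).
Slope in that direction = a·(-0.5736) + b·(-0.8192) = −0.07753.
Apparent dip = arctan|0.07753| = 4.4° (true dip is 5.8°, so apparent ≤ true as expected).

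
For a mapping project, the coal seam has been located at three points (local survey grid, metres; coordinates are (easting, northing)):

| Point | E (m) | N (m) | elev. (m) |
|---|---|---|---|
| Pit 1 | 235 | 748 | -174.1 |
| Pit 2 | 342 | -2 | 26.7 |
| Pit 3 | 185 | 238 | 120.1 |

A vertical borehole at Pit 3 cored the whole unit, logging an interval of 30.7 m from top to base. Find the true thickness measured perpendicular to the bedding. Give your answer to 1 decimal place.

Let the plane be z = a·E + b·N + c.
Pit 2−Pit 1: 107a − 750b = 200.8;  Pit 3−Pit 1: −50a − 510b = 294.2.
Solving gives a = −1.28426, b = −0.45095.
|∇z| = √(a²+b²) = 1.36114, so dip δ = arctan(1.36114) = 53.70°.
True thickness = vertical thickness × cos δ = 30.7 × cos 53.70° = 18.2 m.

18.2 m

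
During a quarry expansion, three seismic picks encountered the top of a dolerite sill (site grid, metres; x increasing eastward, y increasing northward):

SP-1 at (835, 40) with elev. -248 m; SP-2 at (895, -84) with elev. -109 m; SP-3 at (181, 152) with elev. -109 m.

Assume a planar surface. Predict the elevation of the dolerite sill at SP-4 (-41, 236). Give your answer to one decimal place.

-123.2 m

Two edge vectors: SP-1→SP-2 = (60, -124, 139), SP-1→SP-3 = (-654, 112, 139).
Normal n = (SP-1→SP-2) × (SP-1→SP-3) = (-32804, -99246, -74376).
So ∂z/∂x = −n_x/n_z = −0.44106 and ∂z/∂y = −n_y/n_z = −1.33438.
Intercept c from SP-1: -248 + 368.28 + 53.38 = 173.66.
At (-41, 236): z = 18.1 − 314.9 + 173.66 = -123.2 m.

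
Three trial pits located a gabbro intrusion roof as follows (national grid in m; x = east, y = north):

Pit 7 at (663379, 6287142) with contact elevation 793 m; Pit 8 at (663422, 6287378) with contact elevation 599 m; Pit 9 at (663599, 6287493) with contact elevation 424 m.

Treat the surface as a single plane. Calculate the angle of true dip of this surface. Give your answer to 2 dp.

Let the plane be z = a·x + b·y + c.
Pit 8−Pit 7: 43a + 236b = −194;  Pit 9−Pit 7: 220a + 351b = −369.
Solving gives a = −0.51565, b = −0.72808.
Gradient magnitude |∇z| = √(a² + b²) = √(0.26590 + 0.53010) = 0.89219.
True dip = arctan(0.89219) = 41.74°, dipping toward NE (azimuth ≈ 035°).

41.74°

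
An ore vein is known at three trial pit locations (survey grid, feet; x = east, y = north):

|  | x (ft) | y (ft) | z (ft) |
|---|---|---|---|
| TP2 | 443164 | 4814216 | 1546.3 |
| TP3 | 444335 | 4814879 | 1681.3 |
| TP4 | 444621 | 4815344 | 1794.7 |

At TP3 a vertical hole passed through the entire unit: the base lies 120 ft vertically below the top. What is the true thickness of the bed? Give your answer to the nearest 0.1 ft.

115.9 ft

Two edge vectors: TP2→TP3 = (1171, 663, 135), TP2→TP4 = (1457, 1128, 248.4).
Normal n = (TP2→TP3) × (TP2→TP4) = (12409.2, -94181.4, 354897).
So ∂z/∂x = −n_x/n_z = −0.03497 and ∂z/∂y = −n_y/n_z = 0.26538.
|∇z| = √(a²+b²) = 0.26767, so dip δ = arctan(0.26767) = 14.99°.
True thickness = vertical thickness × cos δ = 120 × cos 14.99° = 115.9 ft.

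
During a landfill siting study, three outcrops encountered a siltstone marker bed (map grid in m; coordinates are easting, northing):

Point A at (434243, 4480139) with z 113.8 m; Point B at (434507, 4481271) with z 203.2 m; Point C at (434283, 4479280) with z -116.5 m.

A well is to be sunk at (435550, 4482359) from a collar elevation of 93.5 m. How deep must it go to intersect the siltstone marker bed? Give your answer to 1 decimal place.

337.9 m

Two edge vectors: Point A→Point B = (264, 1132, 89.4), Point A→Point C = (40, -859, -230.3).
Normal n = (Point A→Point B) × (Point A→Point C) = (-183905, 64375.2, -272056).
So ∂z/∂easting = −n_x/n_z = −0.675982151 and ∂z/∂northing = −n_y/n_z = 0.236624813.
Intercept c from Point A: 113.8 + 293540.52 − 1060112.05 = −766457.73.
At (435550, 4482359): z_contact = −294424.03 + 1060637.36 − 766457.73 = -244.40 m.
Depth below ground = 93.5 − (-244.40) = 337.9 m.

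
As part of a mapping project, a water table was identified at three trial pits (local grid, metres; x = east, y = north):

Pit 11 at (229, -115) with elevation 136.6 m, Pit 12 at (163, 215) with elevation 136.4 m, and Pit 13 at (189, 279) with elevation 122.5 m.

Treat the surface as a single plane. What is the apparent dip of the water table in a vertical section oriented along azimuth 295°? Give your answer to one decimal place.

Two edge vectors: Pit 11→Pit 12 = (-66, 330, -0.2), Pit 11→Pit 13 = (-40, 394, -14.1).
Normal n = (Pit 11→Pit 12) × (Pit 11→Pit 13) = (-4574.2, -922.6, -12804).
So ∂z/∂x = −n_x/n_z = −0.35725 and ∂z/∂y = −n_y/n_z = −0.07206.
Unit vector along 295° is (sin 295°, cos 295°) = (-0.9063, 0.4226).
Slope in that direction = a·(-0.9063) + b·(0.4226) = 0.29332.
Apparent dip = arctan|0.29332| = 16.3° (true dip is 20.0°, so apparent ≤ true as expected).

16.3°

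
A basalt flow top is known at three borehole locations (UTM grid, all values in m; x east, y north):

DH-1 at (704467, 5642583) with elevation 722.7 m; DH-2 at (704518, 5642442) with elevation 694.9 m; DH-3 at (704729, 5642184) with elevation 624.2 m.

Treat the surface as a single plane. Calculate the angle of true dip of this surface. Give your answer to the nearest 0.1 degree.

12.2°

Let the plane be z = a·x + b·y + c.
DH-2−DH-1: 51a − 141b = −27.8;  DH-3−DH-1: 262a − 399b = −98.5.
Solving gives a = −0.16852, b = 0.13621.
Gradient magnitude |∇z| = √(a² + b²) = √(0.02840 + 0.01855) = 0.21669.
True dip = arctan(0.21669) = 12.2°, dipping toward SE (azimuth ≈ 129°).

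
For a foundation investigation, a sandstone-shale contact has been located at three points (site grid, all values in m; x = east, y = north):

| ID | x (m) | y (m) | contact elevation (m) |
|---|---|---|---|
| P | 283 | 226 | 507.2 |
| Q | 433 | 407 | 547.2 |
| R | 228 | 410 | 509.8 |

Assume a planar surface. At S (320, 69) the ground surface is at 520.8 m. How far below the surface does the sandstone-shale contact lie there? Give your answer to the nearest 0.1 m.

Let the plane be z = a·x + b·y + c.
Q−P: 150a + 181b = 40;  R−P: −55a + 184b = 2.6.
Solving gives a = 0.18345, b = 0.06897.
Then c = 507.2 − a·283 − b·226 = 439.70.
At (320, 69): z_contact = 58.70 + 4.76 + 439.70 = 503.16 m.
Depth below ground = 520.8 − 503.16 = 17.6 m.

17.6 m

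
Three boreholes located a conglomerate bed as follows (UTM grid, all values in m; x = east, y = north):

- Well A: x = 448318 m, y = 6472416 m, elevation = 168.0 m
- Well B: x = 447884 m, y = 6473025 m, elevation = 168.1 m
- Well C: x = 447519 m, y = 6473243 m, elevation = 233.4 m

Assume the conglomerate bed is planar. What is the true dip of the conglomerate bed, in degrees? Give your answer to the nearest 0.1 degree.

Two edge vectors: Well A→Well B = (-434, 609, 0.1), Well A→Well C = (-799, 827, 65.4).
Normal n = (Well A→Well B) × (Well A→Well C) = (39745.9, 28303.7, 127673).
So ∂z/∂x = −n_x/n_z = −0.31131 and ∂z/∂y = −n_y/n_z = −0.22169.
Gradient magnitude |∇z| = √(a² + b²) = √(0.09691 + 0.04915) = 0.38218.
True dip = arctan(0.38218) = 20.9°, dipping toward NE (azimuth ≈ 055°).

20.9°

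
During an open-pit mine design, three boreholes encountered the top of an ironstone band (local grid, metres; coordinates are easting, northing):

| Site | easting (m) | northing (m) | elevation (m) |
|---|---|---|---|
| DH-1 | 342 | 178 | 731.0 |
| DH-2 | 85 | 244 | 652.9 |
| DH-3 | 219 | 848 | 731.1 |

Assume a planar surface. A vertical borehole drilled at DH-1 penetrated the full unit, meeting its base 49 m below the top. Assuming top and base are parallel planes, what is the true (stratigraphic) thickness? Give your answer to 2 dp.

Two edge vectors: DH-1→DH-2 = (-257, 66, -78.1), DH-1→DH-3 = (-123, 670, 0.1).
Normal n = (DH-1→DH-2) × (DH-1→DH-3) = (52333.6, 9632, -164072).
So ∂z/∂easting = −n_x/n_z = 0.31897 and ∂z/∂northing = −n_y/n_z = 0.05871.
|∇z| = √(a²+b²) = 0.32432, so dip δ = arctan(0.32432) = 17.97°.
True thickness = vertical thickness × cos δ = 49 × cos 17.97° = 46.61 m.

46.61 m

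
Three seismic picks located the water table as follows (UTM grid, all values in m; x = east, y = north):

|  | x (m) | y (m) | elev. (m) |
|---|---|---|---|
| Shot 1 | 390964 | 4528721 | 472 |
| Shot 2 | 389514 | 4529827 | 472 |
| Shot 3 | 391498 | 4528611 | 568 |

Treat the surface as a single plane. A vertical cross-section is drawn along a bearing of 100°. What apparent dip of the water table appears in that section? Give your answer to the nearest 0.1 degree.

Let the plane be z = a·x + b·y + c.
Shot 2−Shot 1: −1450a + 1106b = 0;  Shot 3−Shot 1: 534a − 110b = 96.
Solving gives a = 0.24629, b = 0.32289.
Unit vector along 100° is (sin 100°, cos 100°) = (0.9848, -0.1736).
Slope in that direction = a·(0.9848) + b·(-0.1736) = 0.18648.
Apparent dip = arctan|0.18648| = 10.6° (true dip is 22.1°, so apparent ≤ true as expected).

10.6°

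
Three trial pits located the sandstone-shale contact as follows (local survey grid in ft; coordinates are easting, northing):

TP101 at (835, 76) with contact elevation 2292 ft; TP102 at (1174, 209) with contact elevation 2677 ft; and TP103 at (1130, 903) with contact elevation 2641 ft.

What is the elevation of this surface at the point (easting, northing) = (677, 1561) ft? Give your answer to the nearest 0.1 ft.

Let the plane be z = a·easting + b·northing + c.
TP102−TP101: 339a + 133b = 385;  TP103−TP101: 295a + 827b = 349.
Solving gives a = 1.127987, b = 0.019642.
Then c = 2292 − a·835 − b·76 = 1348.64.
At (677, 1561): z = 763.6 + 30.7 + 1348.64 = 2142.9 ft.

2142.9 ft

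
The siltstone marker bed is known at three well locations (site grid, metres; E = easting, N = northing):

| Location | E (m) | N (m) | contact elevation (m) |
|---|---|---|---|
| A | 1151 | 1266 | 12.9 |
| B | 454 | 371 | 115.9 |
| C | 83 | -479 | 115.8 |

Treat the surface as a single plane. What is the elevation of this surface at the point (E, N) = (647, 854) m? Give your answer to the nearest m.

Let the plane be z = a·E + b·N + c.
B−A: −697a − 895b = 103;  C−A: −1068a − 1745b = 102.9.
Solving gives a = −0.33655, b = 0.14701.
Then c = 12.9 − a·1151 − b·1266 = 214.15.
At (647, 854): z = −217.7 + 125.5 + 214.15 = 122.0 m.

122 m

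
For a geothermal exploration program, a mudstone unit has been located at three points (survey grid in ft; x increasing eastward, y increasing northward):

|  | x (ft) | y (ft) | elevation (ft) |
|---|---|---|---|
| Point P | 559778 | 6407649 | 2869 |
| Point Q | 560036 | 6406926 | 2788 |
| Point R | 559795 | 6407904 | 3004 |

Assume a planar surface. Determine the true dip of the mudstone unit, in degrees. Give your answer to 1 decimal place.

Two edge vectors: Point P→Point Q = (258, -723, -81), Point P→Point R = (17, 255, 135).
Normal n = (Point P→Point Q) × (Point P→Point R) = (-76950, -36207, 78081).
So ∂z/∂x = −n_x/n_z = 0.98552 and ∂z/∂y = −n_y/n_z = 0.46371.
Gradient magnitude |∇z| = √(a² + b²) = √(0.97124 + 0.21503) = 1.08916.
True dip = arctan(1.08916) = 47.4°, dipping toward WSW (azimuth ≈ 245°).

47.4°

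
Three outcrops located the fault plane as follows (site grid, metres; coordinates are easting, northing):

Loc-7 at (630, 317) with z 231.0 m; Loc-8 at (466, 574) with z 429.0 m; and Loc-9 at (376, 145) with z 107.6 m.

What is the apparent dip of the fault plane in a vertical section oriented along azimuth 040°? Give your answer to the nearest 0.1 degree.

Let the plane be z = a·easting + b·northing + c.
Loc-8−Loc-7: −164a + 257b = 198;  Loc-9−Loc-7: −254a − 172b = −123.4.
Solving gives a = −0.02505, b = 0.75444.
Unit vector along 040° is (sin 40°, cos 40°) = (0.6428, 0.7660).
Slope in that direction = a·(0.6428) + b·(0.7660) = 0.56183.
Apparent dip = arctan|0.56183| = 29.3° (true dip is 37.0°, so apparent ≤ true as expected).

29.3°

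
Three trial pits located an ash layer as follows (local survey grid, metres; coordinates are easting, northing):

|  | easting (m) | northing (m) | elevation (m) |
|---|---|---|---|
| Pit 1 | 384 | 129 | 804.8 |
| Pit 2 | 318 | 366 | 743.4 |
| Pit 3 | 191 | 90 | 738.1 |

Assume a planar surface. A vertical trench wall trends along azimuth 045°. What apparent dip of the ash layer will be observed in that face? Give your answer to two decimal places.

8.94°

Two edge vectors: Pit 1→Pit 2 = (-66, 237, -61.4), Pit 1→Pit 3 = (-193, -39, -66.7).
Normal n = (Pit 1→Pit 2) × (Pit 1→Pit 3) = (-18202.5, 7448, 48315).
So ∂z/∂easting = −n_x/n_z = 0.37675 and ∂z/∂northing = −n_y/n_z = −0.15416.
Unit vector along 045° is (sin 45°, cos 45°) = (0.7071, 0.7071).
Slope in that direction = a·(0.7071) + b·(0.7071) = 0.15740.
Apparent dip = arctan|0.15740| = 8.94° (true dip is 22.1°, so apparent ≤ true as expected).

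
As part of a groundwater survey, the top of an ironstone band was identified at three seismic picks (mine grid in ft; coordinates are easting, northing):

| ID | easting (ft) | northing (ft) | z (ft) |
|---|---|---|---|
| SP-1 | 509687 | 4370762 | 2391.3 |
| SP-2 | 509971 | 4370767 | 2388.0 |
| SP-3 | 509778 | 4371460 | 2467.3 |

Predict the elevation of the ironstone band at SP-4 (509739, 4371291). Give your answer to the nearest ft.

2449 ft

Two edge vectors: SP-1→SP-2 = (284, 5, -3.3), SP-1→SP-3 = (91, 698, 76).
Normal n = (SP-1→SP-2) × (SP-1→SP-3) = (2683.4, -21884.3, 197777).
So ∂z/∂easting = −n_x/n_z = −0.01356781 and ∂z/∂northing = −n_y/n_z = 0.11065139.
Intercept c from SP-1: 2391.3 + 6915.33 − 483630.89 = −474324.26.
At (509739, 4371291): z = −6916.0 + 483689.4 − 474324.26 = 2449.1 ft.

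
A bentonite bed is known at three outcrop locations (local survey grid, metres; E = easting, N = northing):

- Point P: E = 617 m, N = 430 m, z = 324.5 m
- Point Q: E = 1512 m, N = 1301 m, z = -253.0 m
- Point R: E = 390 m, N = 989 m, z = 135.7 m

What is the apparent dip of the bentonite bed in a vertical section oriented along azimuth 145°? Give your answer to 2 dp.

12.52°

Let the plane be z = a·E + b·N + c.
Point Q−Point P: 895a + 871b = −577.5;  Point R−Point P: −227a + 559b = −188.8.
Solving gives a = −0.22689, b = −0.42988.
Unit vector along 145° is (sin 145°, cos 145°) = (0.5736, -0.8192).
Slope in that direction = a·(0.5736) + b·(-0.8192) = 0.22200.
Apparent dip = arctan|0.22200| = 12.52° (true dip is 25.9°, so apparent ≤ true as expected).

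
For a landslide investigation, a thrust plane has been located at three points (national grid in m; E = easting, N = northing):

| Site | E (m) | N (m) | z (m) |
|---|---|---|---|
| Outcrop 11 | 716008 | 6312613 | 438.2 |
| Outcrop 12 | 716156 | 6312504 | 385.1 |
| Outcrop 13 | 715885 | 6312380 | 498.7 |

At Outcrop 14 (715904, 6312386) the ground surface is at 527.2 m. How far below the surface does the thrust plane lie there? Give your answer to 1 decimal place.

36.3 m

Two edge vectors: Outcrop 11→Outcrop 12 = (148, -109, -53.1), Outcrop 11→Outcrop 13 = (-123, -233, 60.5).
Normal n = (Outcrop 11→Outcrop 12) × (Outcrop 11→Outcrop 13) = (-18966.8, -2422.7, -47891).
So ∂z/∂E = −n_x/n_z = −0.396041010 and ∂z/∂N = −n_y/n_z = −0.050587793.
Intercept c from Outcrop 11: 438.2 + 283568.53 + 319341.16 = 603347.89.
At (715904, 6312386): z_contact = −283527.34 − 319329.68 + 603347.89 = 490.87 m.
Depth below ground = 527.2 − 490.87 = 36.3 m.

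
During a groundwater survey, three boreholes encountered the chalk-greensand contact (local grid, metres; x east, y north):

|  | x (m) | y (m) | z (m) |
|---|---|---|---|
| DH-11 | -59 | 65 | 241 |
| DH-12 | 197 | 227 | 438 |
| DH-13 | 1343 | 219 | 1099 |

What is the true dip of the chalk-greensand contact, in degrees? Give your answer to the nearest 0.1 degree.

Two edge vectors: DH-11→DH-12 = (256, 162, 197), DH-11→DH-13 = (1402, 154, 858).
Normal n = (DH-11→DH-12) × (DH-11→DH-13) = (108658, 56546, -187700).
So ∂z/∂x = −n_x/n_z = 0.57889 and ∂z/∂y = −n_y/n_z = 0.30126.
Gradient magnitude |∇z| = √(a² + b²) = √(0.33512 + 0.09076) = 0.65259.
True dip = arctan(0.65259) = 33.1°, dipping toward WSW (azimuth ≈ 243°).

33.1°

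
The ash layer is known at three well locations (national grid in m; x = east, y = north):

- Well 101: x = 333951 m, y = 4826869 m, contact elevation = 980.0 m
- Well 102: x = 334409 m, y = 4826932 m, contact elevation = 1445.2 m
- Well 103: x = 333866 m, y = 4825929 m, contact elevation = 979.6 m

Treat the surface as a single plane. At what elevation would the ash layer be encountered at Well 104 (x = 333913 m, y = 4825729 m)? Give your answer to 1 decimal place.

Two edge vectors: Well 101→Well 102 = (458, 63, 465.2), Well 101→Well 103 = (-85, -940, -0.4).
Normal n = (Well 101→Well 102) × (Well 101→Well 103) = (437262.8, -39358.8, -425165).
So ∂z/∂x = −n_x/n_z = 1.028454365 and ∂z/∂y = −n_y/n_z = −0.092573001.
Intercept c from Well 101: 980 − 343453.36 + 446837.75 = 104364.39.
At (333913, 4825729): z = 343414.3 − 446732.2 + 104364.39 = 1046.5 m.

1046.5 m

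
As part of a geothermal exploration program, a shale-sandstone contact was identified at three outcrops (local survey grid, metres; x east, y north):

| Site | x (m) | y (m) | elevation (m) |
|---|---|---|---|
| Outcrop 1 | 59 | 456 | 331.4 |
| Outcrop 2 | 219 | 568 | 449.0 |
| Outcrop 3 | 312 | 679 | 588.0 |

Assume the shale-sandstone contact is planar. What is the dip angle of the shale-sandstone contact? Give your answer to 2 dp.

Two edge vectors: Outcrop 1→Outcrop 2 = (160, 112, 117.6), Outcrop 1→Outcrop 3 = (253, 223, 256.6).
Normal n = (Outcrop 1→Outcrop 2) × (Outcrop 1→Outcrop 3) = (2514.4, -11303.2, 7344).
So ∂z/∂x = −n_x/n_z = −0.34237 and ∂z/∂y = −n_y/n_z = 1.53911.
Gradient magnitude |∇z| = √(a² + b²) = √(0.11722 + 2.36885) = 1.57673.
True dip = arctan(1.57673) = 57.62°, dipping toward SSE (azimuth ≈ 167°).

57.62°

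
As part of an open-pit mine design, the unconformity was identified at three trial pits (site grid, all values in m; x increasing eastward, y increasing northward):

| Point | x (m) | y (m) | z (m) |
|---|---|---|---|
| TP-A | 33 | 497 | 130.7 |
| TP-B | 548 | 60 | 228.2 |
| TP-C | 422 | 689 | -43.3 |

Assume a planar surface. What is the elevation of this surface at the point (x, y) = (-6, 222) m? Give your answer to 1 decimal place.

269.5 m

Let the plane be z = a·x + b·y + c.
TP-B−TP-A: 515a − 437b = 97.5;  TP-C−TP-A: 389a + 192b = −174.
Solving gives a = −0.21318, b = −0.47434.
Then c = 130.7 − a·33 − b·497 = 373.48.
At (-6, 222): z = 1.3 − 105.3 + 373.48 = 269.5 m.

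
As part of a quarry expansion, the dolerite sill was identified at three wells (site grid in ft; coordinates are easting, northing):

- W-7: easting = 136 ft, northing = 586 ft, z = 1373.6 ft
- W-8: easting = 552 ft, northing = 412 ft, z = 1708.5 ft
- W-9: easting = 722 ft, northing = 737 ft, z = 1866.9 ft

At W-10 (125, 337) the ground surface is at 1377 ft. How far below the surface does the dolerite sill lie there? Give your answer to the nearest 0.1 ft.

26.0 ft

Two edge vectors: W-7→W-8 = (416, -174, 334.9), W-7→W-9 = (586, 151, 493.3).
Normal n = (W-7→W-8) × (W-7→W-9) = (-136404.1, -8961.4, 164780).
So ∂z/∂easting = −n_x/n_z = 0.82780 and ∂z/∂northing = −n_y/n_z = 0.05438.
Intercept c from W-7: 1373.6 − 112.58 − 31.87 = 1229.15.
At (125, 337): z_contact = 103.47 + 18.33 + 1229.15 = 1350.95 ft.
Depth below ground = 1377 − 1350.95 = 26.0 ft.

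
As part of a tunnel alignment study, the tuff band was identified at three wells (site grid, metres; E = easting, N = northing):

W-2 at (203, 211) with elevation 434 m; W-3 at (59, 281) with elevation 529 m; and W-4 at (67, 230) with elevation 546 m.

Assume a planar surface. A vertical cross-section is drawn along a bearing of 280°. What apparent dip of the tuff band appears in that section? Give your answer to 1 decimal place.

38.4°

Two edge vectors: W-2→W-3 = (-144, 70, 95), W-2→W-4 = (-136, 19, 112).
Normal n = (W-2→W-3) × (W-2→W-4) = (6035, 3208, 6784).
So ∂z/∂E = −n_x/n_z = −0.88959 and ∂z/∂N = −n_y/n_z = −0.47288.
Unit vector along 280° is (sin 280°, cos 280°) = (-0.9848, 0.1736).
Slope in that direction = a·(-0.9848) + b·(0.1736) = 0.79396.
Apparent dip = arctan|0.79396| = 38.4° (true dip is 45.2°, so apparent ≤ true as expected).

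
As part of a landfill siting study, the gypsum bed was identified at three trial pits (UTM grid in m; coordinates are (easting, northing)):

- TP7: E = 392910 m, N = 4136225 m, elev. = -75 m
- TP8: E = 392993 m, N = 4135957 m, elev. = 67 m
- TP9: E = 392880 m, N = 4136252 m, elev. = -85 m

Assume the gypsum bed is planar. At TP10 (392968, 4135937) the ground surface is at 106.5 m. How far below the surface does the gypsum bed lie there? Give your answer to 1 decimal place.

22.7 m

Two edge vectors: TP7→TP8 = (83, -268, 142), TP7→TP9 = (-30, 27, -10).
Normal n = (TP7→TP8) × (TP7→TP9) = (-1154, -3430, -5799).
So ∂z/∂E = −n_x/n_z = −0.198999828 and ∂z/∂N = −n_y/n_z = −0.591481290.
Intercept c from TP7: -75 + 78189.02 + 2446499.70 = 2524613.72.
At (392968, 4135937): z_contact = −78200.56 − 2446329.35 + 2524613.72 = 83.80 m.
Depth below ground = 106.5 − 83.80 = 22.7 m.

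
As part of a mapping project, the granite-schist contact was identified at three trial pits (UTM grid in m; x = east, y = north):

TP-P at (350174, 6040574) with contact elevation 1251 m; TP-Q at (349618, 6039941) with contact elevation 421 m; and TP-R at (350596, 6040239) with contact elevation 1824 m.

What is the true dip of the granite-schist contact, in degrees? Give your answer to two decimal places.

Two edge vectors: TP-P→TP-Q = (-556, -633, -830), TP-P→TP-R = (422, -335, 573).
Normal n = (TP-P→TP-Q) × (TP-P→TP-R) = (-640759, -31672, 453386).
So ∂z/∂x = −n_x/n_z = 1.41327 and ∂z/∂y = −n_y/n_z = 0.06986.
Gradient magnitude |∇z| = √(a² + b²) = √(1.99735 + 0.00488) = 1.41500.
True dip = arctan(1.41500) = 54.75°, dipping toward W (azimuth ≈ 267°).

54.75°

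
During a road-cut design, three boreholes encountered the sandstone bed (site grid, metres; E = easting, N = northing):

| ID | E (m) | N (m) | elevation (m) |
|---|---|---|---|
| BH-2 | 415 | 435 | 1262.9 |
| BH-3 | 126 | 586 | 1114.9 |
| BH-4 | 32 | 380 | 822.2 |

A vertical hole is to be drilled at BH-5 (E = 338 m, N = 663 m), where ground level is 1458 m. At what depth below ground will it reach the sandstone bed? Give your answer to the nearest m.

55 m

Two edge vectors: BH-2→BH-3 = (-289, 151, -148), BH-2→BH-4 = (-383, -55, -440.7).
Normal n = (BH-2→BH-3) × (BH-2→BH-4) = (-74685.7, -70678.3, 73728).
So ∂z/∂E = −n_x/n_z = 1.01299 and ∂z/∂N = −n_y/n_z = 0.95864.
Intercept c from BH-2: 1262.9 − 420.39 − 417.01 = 425.50.
At (338, 663): z_contact = 342.4 + 635.6 + 425.50 = 1403.5 m.
Depth below ground = 1458 − 1403.5 = 55 m.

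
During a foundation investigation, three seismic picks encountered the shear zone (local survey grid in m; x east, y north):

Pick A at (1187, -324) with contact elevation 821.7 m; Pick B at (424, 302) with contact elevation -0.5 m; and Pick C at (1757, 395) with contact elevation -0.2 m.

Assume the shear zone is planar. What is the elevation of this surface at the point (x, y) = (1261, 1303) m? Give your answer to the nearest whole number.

Let the plane be z = a·x + b·y + c.
Pick B−Pick A: −763a + 626b = −822.2;  Pick C−Pick A: 570a + 719b = −821.9.
Solving gives a = 0.08466, b = −1.21023.
Then c = 821.7 − a·1187 − b·-324 = 329.09.
At (1261, 1303): z = 106.8 − 1576.9 + 329.09 = -1141.1 m.

-1141 m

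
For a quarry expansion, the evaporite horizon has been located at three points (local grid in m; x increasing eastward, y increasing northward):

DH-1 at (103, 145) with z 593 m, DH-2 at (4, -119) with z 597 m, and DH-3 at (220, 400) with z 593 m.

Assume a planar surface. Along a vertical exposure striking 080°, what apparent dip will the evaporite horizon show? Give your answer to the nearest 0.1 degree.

Two edge vectors: DH-1→DH-2 = (-99, -264, 4), DH-1→DH-3 = (117, 255, 0).
Normal n = (DH-1→DH-2) × (DH-1→DH-3) = (-1020, 468, 5643).
So ∂z/∂x = −n_x/n_z = 0.18075 and ∂z/∂y = −n_y/n_z = −0.08293.
Unit vector along 080° is (sin 80°, cos 80°) = (0.9848, 0.1736).
Slope in that direction = a·(0.9848) + b·(0.1736) = 0.16361.
Apparent dip = arctan|0.16361| = 9.3° (true dip is 11.2°, so apparent ≤ true as expected).

9.3°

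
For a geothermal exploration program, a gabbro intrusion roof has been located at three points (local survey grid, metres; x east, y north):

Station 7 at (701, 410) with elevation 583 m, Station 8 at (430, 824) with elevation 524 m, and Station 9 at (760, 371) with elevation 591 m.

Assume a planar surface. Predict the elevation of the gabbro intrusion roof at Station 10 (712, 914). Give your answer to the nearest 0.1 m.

536.0 m

Two edge vectors: Station 7→Station 8 = (-271, 414, -59), Station 7→Station 9 = (59, -39, 8).
Normal n = (Station 7→Station 8) × (Station 7→Station 9) = (1011, -1313, -13857).
So ∂z/∂x = −n_x/n_z = 0.07296 and ∂z/∂y = −n_y/n_z = −0.09475.
Intercept c from Station 7: 583 − 51.14 + 38.85 = 570.70.
At (712, 914): z = 51.9 − 86.6 + 570.70 = 536.0 m.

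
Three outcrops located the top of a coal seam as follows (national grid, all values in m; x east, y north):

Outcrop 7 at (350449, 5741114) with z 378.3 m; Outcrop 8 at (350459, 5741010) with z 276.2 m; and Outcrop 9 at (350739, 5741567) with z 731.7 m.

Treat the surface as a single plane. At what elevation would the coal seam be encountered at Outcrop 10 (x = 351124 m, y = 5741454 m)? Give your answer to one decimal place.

518.3 m

Let the plane be z = a·x + b·y + c.
Outcrop 8−Outcrop 7: 10a − 104b = −102.1;  Outcrop 9−Outcrop 7: 290a + 453b = 353.4.
Solving gives a = −0.273787835, b = 0.955405016.
Then c = 378.3 − a·350449 − b·5741114 = −5388762.14.
At (351124, 5741454): z = −96133.5 + 5485413.9 − 5388762.14 = 518.3 m.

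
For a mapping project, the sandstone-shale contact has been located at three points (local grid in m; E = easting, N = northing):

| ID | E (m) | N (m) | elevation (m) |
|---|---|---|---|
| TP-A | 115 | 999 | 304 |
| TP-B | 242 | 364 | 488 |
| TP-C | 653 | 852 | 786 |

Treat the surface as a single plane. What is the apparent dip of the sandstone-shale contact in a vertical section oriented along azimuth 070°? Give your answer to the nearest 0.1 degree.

Let the plane be z = a·E + b·N + c.
TP-B−TP-A: 127a − 635b = 184;  TP-C−TP-A: 538a − 147b = 482.
Solving gives a = 0.86395, b = −0.11697.
Unit vector along 070° is (sin 70°, cos 70°) = (0.9397, 0.3420).
Slope in that direction = a·(0.9397) + b·(0.3420) = 0.77184.
Apparent dip = arctan|0.77184| = 37.7° (true dip is 41.1°, so apparent ≤ true as expected).

37.7°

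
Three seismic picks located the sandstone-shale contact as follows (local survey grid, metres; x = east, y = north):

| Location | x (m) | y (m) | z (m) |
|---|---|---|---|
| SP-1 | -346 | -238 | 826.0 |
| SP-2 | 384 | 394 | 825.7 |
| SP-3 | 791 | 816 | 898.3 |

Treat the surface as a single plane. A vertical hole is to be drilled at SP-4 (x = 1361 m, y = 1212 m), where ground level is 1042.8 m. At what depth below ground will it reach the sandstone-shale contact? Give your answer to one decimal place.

246.6 m

Two edge vectors: SP-1→SP-2 = (730, 632, -0.3), SP-1→SP-3 = (1137, 1054, 72.3).
Normal n = (SP-1→SP-2) × (SP-1→SP-3) = (46009.8, -53120.1, 50836).
So ∂z/∂x = −n_x/n_z = −0.905063 and ∂z/∂y = −n_y/n_z = 1.044931.
Intercept c from SP-1: 826 − 313.15 + 248.69 = 761.54.
At (1361, 1212): z_contact = −1231.79 + 1266.46 + 761.54 = 796.21 m.
Depth below ground = 1042.8 − 796.21 = 246.6 m.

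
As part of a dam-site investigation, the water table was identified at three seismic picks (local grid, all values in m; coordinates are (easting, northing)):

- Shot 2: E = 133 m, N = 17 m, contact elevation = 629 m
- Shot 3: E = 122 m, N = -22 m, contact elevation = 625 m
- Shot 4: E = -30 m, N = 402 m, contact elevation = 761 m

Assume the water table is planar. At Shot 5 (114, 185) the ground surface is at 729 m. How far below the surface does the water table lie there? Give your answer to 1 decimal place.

Let the plane be z = a·E + b·N + c.
Shot 3−Shot 2: −11a − 39b = −4;  Shot 4−Shot 2: −163a + 385b = 132.
Solving gives a = −0.34063, b = 0.19864.
Then c = 629 − a·133 − b·17 = 670.93.
At (114, 185): z_contact = −38.83 + 36.75 + 670.93 = 668.84 m.
Depth below ground = 729 − 668.84 = 60.2 m.

60.2 m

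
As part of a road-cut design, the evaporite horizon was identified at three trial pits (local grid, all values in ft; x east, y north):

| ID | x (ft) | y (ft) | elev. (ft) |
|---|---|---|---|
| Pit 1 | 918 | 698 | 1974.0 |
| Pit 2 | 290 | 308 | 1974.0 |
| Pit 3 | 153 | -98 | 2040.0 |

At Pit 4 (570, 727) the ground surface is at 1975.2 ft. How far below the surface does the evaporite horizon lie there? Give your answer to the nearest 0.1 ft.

51.6 ft

Let the plane be z = a·x + b·y + c.
Pit 2−Pit 1: −628a − 390b = 0;  Pit 3−Pit 1: −765a − 796b = 66.
Solving gives a = 0.12772, b = −0.20566.
Then c = 1974 − a·918 − b·698 = 2000.30.
At (570, 727): z_contact = 72.80 − 149.51 + 2000.30 = 1923.59 ft.
Depth below ground = 1975.2 − 1923.59 = 51.6 ft.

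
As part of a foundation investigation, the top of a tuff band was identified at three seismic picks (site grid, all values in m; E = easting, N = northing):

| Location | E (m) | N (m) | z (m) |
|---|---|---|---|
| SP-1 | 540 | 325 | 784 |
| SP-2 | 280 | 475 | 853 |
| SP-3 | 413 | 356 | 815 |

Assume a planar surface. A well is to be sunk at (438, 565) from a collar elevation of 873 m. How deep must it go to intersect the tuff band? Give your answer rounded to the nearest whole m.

Two edge vectors: SP-1→SP-2 = (-260, 150, 69), SP-1→SP-3 = (-127, 31, 31).
Normal n = (SP-1→SP-2) × (SP-1→SP-3) = (2511, -703, 10990).
So ∂z/∂E = −n_x/n_z = −0.22848 and ∂z/∂N = −n_y/n_z = 0.06397.
Intercept c from SP-1: 784 + 123.38 − 20.79 = 886.59.
At (438, 565): z_contact = −100.1 + 36.1 + 886.59 = 822.7 m.
Depth below ground = 873 − 822.7 = 50 m.

50 m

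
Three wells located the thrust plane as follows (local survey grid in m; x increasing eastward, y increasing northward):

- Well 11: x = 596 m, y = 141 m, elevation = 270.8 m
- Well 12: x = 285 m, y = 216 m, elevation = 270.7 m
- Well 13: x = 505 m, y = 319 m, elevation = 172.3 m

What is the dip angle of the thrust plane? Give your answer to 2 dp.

Let the plane be z = a·x + b·y + c.
Well 12−Well 11: −311a + 75b = −0.1;  Well 13−Well 11: −91a + 178b = −98.5.
Solving gives a = −0.15185, b = −0.63100.
Gradient magnitude |∇z| = √(a² + b²) = √(0.02306 + 0.39816) = 0.64902.
True dip = arctan(0.64902) = 32.98°, dipping toward NNE (azimuth ≈ 014°).

32.98°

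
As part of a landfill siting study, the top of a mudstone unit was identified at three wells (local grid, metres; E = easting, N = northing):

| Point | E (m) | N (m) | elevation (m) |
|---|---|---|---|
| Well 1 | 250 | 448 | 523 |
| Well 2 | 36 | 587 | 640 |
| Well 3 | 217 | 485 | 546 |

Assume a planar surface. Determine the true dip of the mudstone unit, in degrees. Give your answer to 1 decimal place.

Two edge vectors: Well 1→Well 2 = (-214, 139, 117), Well 1→Well 3 = (-33, 37, 23).
Normal n = (Well 1→Well 2) × (Well 1→Well 3) = (-1132, 1061, -3331).
So ∂z/∂E = −n_x/n_z = −0.33984 and ∂z/∂N = −n_y/n_z = 0.31852.
Gradient magnitude |∇z| = √(a² + b²) = √(0.11549 + 0.10146) = 0.46578.
True dip = arctan(0.46578) = 25.0°, dipping toward SE (azimuth ≈ 133°).

25.0°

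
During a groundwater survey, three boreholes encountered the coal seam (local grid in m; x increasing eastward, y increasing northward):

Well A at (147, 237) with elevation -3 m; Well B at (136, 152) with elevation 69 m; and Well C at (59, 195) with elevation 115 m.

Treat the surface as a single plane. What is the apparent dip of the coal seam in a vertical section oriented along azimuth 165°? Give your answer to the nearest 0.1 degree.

23.5°

Two edge vectors: Well A→Well B = (-11, -85, 72), Well A→Well C = (-88, -42, 118).
Normal n = (Well A→Well B) × (Well A→Well C) = (-7006, -5038, -7018).
So ∂z/∂x = −n_x/n_z = −0.99829 and ∂z/∂y = −n_y/n_z = −0.71787.
Unit vector along 165° is (sin 165°, cos 165°) = (0.2588, -0.9659).
Slope in that direction = a·(0.2588) + b·(-0.9659) = 0.43503.
Apparent dip = arctan|0.43503| = 23.5° (true dip is 50.9°, so apparent ≤ true as expected).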